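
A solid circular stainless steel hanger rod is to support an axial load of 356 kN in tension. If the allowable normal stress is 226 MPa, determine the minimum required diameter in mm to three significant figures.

44.8 mm

Required area A ≥ P/σ_allow = 356000/226 = 1575 mm².
For a solid circular section, d ≥ √(4A/π) = 44.78 mm.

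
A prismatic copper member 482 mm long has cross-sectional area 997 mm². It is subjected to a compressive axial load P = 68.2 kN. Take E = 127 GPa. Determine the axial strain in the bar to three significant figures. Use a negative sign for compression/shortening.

-5.39e-04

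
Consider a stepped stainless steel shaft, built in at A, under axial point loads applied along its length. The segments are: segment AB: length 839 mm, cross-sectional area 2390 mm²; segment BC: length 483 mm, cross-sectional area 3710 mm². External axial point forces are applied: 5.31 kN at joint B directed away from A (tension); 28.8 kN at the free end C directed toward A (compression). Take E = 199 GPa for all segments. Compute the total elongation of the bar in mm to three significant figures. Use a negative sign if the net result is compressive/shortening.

Internal axial forces (sectioning from the free end, tension +): N_BC = -28.8 kN, N_AB = -23.49 kN.
δ_AB = -23490·839/(2390·199000) = -0.04144 mm
δ_BC = -28800·483/(3710·199000) = -0.01884 mm
δ = Σδ_i = -0.06028 mm.

-0.0603 mm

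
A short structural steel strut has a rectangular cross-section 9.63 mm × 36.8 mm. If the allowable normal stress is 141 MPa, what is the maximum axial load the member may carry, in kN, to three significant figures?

A = 354.4 mm².
P_max = σ_allow · A = 141 · 354.4 = 49970 N = 49.97 kN.

50.0 kN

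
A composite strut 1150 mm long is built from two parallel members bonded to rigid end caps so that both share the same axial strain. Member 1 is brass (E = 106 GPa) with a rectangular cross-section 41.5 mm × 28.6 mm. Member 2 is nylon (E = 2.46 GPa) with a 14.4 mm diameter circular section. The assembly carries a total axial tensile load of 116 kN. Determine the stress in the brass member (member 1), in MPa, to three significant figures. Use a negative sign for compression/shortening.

97.4 MPa

A_1 = 1187 mm².
A_2 = 162.9 mm².
Equal strain + equilibrium ⇒ each member carries load in proportion to AE: A₁E₁ = 125800000 N, A₂E₂ = 400600 N, ΣAE = 126200000 N.
σ₁ = P·E₁/ΣAE = 116000·106000/126200000 = 97.42 MPa.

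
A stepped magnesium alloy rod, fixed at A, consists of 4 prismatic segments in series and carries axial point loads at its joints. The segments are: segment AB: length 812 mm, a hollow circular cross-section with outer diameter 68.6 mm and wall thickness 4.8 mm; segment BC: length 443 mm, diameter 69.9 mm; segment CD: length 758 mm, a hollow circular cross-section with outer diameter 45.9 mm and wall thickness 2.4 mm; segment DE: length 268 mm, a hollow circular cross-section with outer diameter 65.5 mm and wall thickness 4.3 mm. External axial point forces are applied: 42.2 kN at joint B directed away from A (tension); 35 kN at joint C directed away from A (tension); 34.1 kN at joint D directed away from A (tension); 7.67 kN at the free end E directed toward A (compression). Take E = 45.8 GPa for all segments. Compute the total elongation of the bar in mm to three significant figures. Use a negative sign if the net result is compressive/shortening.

Internal axial forces (sectioning from the free end, tension +): N_DE = -7.67 kN, N_CD = 26.43 kN, N_BC = 61.43 kN, N_AB = 103.6 kN.
A_AB = 962.1 mm².
A_BC = 3837 mm².
A_CD = 328 mm².
A_DE = 826.7 mm².
δ_AB = 103600·812/(962.1·45800) = 1.91 mm
δ_BC = 61430·443/(3837·45800) = 0.1548 mm
δ_CD = 26430·758/(328·45800) = 1.334 mm
δ_DE = -7670·268/(826.7·45800) = -0.05429 mm
δ = Σδ_i = 3.344 mm.

3.34 mm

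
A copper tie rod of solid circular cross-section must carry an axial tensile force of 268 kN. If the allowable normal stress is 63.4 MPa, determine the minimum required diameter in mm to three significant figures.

Required area A ≥ P/σ_allow = 268000/63.4 = 4227 mm².
For a solid circular section, d ≥ √(4A/π) = 73.36 mm.

73.4 mm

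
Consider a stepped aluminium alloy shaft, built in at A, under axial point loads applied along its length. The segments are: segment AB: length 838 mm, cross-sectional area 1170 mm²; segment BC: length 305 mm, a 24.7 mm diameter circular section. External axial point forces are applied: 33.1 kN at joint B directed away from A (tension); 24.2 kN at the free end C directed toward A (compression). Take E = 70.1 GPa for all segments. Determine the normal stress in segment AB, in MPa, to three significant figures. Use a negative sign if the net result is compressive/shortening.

7.61 MPa

Internal axial forces (sectioning from the free end, tension +): N_BC = -24.2 kN, N_AB = 8.9 kN.
σ_AB = N_AB/A_AB = 8900/1170 = 7.607 MPa.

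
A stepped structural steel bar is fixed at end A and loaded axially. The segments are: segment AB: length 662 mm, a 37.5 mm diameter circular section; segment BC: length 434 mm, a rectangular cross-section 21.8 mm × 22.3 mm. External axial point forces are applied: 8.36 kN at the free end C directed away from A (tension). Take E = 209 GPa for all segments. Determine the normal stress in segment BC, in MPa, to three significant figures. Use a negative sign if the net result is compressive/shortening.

Internal axial forces (sectioning from the free end, tension +): N_BC = 8.36 kN, N_AB = 8.36 kN.
A_BC = 486.1 mm².
σ_BC = N_BC/A_BC = 8360/486.1 = 17.2 MPa.

17.2 MPa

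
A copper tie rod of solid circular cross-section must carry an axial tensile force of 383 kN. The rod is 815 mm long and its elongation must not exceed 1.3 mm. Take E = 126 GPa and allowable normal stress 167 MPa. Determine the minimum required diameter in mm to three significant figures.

54.0 mm

Required area A ≥ P/σ_allow = 383000/167 = 2293 mm².
For a solid circular section, d ≥ √(4A/π) = 54.04 mm.
Elongation limit: A ≥ PL/(Eδ_allow) = 383000·815/(126000·1.3) = 1906 mm² ⇒ d ≥ 49.26 mm.
The stress limit governs.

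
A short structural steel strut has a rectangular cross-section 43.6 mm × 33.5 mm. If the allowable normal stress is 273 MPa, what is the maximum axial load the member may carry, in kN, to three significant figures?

A = 1461 mm².
P_max = σ_allow · A = 273 · 1461 = 398700 N = 398.7 kN.

399 kN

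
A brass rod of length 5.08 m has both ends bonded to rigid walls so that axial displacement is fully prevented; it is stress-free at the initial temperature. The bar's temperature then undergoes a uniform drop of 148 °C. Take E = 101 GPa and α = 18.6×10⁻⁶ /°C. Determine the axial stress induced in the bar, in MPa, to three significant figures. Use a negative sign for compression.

278 MPa

Free thermal expansion αLΔT = 18.6e-6 · 5080 · -148 = -13.98 mm.
The walls impose strain ε = −(-13.98)/5080 = 2.7528e-03; σ = Eε = 101000 · 2.7528e-03 = 278 MPa.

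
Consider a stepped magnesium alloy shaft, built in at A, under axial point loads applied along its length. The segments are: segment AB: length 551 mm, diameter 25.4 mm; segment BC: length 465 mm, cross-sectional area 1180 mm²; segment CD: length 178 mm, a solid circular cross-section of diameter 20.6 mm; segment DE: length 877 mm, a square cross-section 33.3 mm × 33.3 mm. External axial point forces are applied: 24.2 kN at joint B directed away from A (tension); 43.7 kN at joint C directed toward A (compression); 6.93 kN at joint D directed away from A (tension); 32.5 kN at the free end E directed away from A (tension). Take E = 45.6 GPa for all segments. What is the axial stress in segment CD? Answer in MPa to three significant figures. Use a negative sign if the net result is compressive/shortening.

118 MPa

Internal axial forces (sectioning from the free end, tension +): N_DE = 32.5 kN, N_CD = 39.43 kN, N_BC = -4.27 kN, N_AB = 19.93 kN.
A_CD = 333.3 mm².
σ_CD = N_CD/A_CD = 39430/333.3 = 118.3 MPa.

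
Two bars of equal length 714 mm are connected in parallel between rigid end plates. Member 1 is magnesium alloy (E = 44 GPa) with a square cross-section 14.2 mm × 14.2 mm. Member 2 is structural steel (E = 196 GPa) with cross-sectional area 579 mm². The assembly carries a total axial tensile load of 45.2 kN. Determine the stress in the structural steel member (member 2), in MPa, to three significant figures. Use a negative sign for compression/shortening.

A_1 = 201.6 mm².
Equal strain + equilibrium ⇒ each member carries load in proportion to AE: A₁E₁ = 8872000 N, A₂E₂ = 113500000 N, ΣAE = 122400000 N.
σ₂ = P·E₂/ΣAE = 45200·196000/122400000 = 72.41 MPa.

72.4 MPa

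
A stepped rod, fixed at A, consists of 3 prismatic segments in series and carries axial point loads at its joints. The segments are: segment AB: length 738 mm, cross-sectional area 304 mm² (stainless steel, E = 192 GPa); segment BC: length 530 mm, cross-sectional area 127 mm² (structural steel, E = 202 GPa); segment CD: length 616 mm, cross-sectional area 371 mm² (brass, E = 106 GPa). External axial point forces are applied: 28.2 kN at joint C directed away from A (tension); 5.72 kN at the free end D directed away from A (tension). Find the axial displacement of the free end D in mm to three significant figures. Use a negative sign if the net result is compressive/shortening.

Internal axial forces (sectioning from the free end, tension +): N_CD = 5.72 kN, N_BC = 33.92 kN, N_AB = 33.92 kN.
δ_AB = 33920·738/(304·192000) = 0.4289 mm
δ_BC = 33920·530/(127·202000) = 0.7008 mm
δ_CD = 5720·616/(371·106000) = 0.0896 mm
δ = Σδ_i = 1.219 mm.

1.22 mm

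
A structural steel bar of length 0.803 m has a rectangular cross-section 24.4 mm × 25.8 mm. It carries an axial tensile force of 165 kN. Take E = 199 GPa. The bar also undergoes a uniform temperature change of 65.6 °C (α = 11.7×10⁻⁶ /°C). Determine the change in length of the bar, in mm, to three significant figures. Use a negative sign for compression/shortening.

1.67 mm

A = 629.5 mm².
δ_mech = NL/(AE) = 165000·803/(629.5·199000) = 1.058 mm.
δ_thermal = αLΔT = 11.7e-6·803·65.6 = 0.6163 mm.
δ = δ_mech + δ_thermal = 1.674 mm.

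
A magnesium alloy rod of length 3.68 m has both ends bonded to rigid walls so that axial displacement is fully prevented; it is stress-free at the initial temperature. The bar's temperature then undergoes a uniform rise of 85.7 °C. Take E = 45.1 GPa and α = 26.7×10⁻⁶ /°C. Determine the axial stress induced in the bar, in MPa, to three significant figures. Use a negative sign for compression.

-103 MPa

Free thermal expansion αLΔT = 26.7e-6 · 3680 · 85.7 = 8.421 mm.
The walls impose strain ε = −(8.421)/3680 = -2.2882e-03; σ = Eε = 45100 · -2.2882e-03 = -103.2 MPa.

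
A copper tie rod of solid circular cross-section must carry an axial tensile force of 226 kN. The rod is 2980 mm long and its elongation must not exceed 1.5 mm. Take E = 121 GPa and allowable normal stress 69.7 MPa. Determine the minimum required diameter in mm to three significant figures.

68.7 mm

Required area A ≥ P/σ_allow = 226000/69.7 = 3242 mm².
For a solid circular section, d ≥ √(4A/π) = 64.25 mm.
Elongation limit: A ≥ PL/(Eδ_allow) = 226000·2980/(121000·1.5) = 3711 mm² ⇒ d ≥ 68.74 mm.
The elongation limit governs.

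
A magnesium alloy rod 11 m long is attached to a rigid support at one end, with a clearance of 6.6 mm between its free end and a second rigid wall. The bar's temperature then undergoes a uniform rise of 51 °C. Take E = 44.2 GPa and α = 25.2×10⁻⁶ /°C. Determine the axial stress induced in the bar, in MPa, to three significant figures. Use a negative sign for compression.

Free thermal expansion αLΔT = 25.2e-6 · 11000 · 51 = 14.14 mm.
The walls engage after the gap closes; constrained expansion = 14.14 − 6.6 = 7.537 mm.
The walls impose strain ε = −(7.537)/11000 = -6.8520e-04; σ = Eε = 44200 · -6.8520e-04 = -30.29 MPa.

-30.3 MPa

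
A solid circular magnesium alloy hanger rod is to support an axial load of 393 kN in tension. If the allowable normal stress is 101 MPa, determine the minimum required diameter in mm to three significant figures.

Required area A ≥ P/σ_allow = 393000/101 = 3891 mm².
For a solid circular section, d ≥ √(4A/π) = 70.39 mm.

70.4 mm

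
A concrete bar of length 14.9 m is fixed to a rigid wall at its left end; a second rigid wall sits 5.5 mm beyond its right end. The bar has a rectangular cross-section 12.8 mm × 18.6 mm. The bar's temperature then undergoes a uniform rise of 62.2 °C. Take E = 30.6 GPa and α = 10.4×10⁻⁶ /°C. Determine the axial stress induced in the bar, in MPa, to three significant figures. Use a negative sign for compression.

-8.50 MPa

Free thermal expansion αLΔT = 10.4e-6 · 14900 · 62.2 = 9.639 mm.
The walls engage after the gap closes; constrained expansion = 9.639 − 5.5 = 4.139 mm.
The walls impose strain ε = −(4.139)/14900 = -2.7775e-04; σ = Eε = 30600 · -2.7775e-04 = -8.499 MPa.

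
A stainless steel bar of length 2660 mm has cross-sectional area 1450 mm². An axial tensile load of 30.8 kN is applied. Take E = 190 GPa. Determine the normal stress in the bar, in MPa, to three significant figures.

21.2 MPa

σ = N/A = 30800/1450 = 21.24 MPa.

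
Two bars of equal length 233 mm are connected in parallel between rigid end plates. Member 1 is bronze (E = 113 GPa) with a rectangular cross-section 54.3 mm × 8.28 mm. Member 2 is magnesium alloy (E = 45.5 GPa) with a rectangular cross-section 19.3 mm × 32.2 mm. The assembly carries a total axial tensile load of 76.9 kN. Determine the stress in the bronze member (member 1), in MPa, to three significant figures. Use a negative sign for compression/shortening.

110 MPa

A_1 = 449.6 mm².
A_2 = 621.5 mm².
Equal strain + equilibrium ⇒ each member carries load in proportion to AE: A₁E₁ = 50810000 N, A₂E₂ = 28280000 N, ΣAE = 79080000 N.
σ₁ = P·E₁/ΣAE = 76900·113000/79080000 = 109.9 MPa.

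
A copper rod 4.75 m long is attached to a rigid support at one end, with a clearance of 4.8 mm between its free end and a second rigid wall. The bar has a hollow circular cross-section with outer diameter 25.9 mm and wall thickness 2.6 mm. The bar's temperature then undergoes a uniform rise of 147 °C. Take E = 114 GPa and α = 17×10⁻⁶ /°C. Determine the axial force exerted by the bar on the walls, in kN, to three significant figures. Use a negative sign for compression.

Free thermal expansion αLΔT = 17e-6 · 4750 · 147 = 11.87 mm.
The walls engage after the gap closes; constrained expansion = 11.87 − 4.8 = 7.07 mm.
The walls impose strain ε = −(7.07)/4750 = -1.4885e-03; σ = Eε = 114000 · -1.4885e-03 = -169.7 MPa.
Wall reaction R = σ·A = -169.7·190.3 = -32290 N = -32.29 kN.

-32.3 kN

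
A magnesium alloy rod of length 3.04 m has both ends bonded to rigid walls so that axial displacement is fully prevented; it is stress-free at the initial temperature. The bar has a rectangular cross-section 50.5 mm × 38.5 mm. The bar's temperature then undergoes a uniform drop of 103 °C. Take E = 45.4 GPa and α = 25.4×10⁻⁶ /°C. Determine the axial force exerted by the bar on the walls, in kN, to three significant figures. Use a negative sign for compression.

Free thermal expansion αLΔT = 25.4e-6 · 3040 · -103 = -7.953 mm.
The walls impose strain ε = −(-7.953)/3040 = 2.6162e-03; σ = Eε = 45400 · 2.6162e-03 = 118.8 MPa.
Wall reaction R = σ·A = 118.8·1944 = 230900 N = 230.9 kN.

231 kN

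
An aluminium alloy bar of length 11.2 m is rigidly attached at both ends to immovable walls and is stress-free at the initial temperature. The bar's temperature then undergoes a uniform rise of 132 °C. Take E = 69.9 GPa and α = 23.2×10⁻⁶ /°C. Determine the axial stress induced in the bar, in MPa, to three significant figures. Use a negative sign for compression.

Free thermal expansion αLΔT = 23.2e-6 · 11200 · 132 = 34.3 mm.
The walls impose strain ε = −(34.3)/11200 = -3.0624e-03; σ = Eε = 69900 · -3.0624e-03 = -214.1 MPa.

-214 MPa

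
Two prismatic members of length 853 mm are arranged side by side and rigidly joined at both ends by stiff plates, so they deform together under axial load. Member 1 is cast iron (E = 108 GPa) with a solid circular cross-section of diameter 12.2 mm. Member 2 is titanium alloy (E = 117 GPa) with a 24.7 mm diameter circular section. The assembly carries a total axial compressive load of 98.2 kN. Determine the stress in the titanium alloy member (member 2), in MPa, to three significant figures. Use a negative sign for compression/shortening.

-167 MPa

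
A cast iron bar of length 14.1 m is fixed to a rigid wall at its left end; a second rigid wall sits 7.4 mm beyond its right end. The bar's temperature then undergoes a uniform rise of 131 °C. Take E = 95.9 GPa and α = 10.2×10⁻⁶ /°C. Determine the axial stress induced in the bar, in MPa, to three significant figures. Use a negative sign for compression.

-77.8 MPa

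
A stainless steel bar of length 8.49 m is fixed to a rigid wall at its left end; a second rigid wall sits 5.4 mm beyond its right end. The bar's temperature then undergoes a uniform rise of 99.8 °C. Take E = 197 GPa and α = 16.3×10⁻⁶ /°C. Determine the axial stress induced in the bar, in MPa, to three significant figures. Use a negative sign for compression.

-195 MPa

Free thermal expansion αLΔT = 16.3e-6 · 8490 · 99.8 = 13.81 mm.
The walls engage after the gap closes; constrained expansion = 13.81 − 5.4 = 8.411 mm.
The walls impose strain ε = −(8.411)/8490 = -9.9070e-04; σ = Eε = 197000 · -9.9070e-04 = -195.2 MPa.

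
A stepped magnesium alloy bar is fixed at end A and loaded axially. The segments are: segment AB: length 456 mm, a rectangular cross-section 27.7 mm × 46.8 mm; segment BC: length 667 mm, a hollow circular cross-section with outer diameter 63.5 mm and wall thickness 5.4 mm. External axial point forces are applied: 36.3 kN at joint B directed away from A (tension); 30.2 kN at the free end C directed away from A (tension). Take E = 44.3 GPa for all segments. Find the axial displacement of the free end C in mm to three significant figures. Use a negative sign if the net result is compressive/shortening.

Internal axial forces (sectioning from the free end, tension +): N_BC = 30.2 kN, N_AB = 66.5 kN.
A_AB = 1296 mm².
A_BC = 985.6 mm².
δ_AB = 66500·456/(1296·44300) = 0.528 mm
δ_BC = 30200·667/(985.6·44300) = 0.4613 mm
δ = Σδ_i = 0.9894 mm.

0.989 mm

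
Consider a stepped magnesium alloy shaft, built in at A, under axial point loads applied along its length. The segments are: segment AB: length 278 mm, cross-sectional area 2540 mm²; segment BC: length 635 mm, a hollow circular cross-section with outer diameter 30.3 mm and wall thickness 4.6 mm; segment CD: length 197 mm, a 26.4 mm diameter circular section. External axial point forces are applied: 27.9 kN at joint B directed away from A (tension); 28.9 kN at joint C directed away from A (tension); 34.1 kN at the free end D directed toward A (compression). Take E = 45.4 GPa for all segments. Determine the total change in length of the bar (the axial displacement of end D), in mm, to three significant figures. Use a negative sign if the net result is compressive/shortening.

-0.411 mm

Internal axial forces (sectioning from the free end, tension +): N_CD = -34.1 kN, N_BC = -5.2 kN, N_AB = 22.7 kN.
A_BC = 371.4 mm².
A_CD = 547.4 mm².
δ_AB = 22700·278/(2540·45400) = 0.05472 mm
δ_BC = -5200·635/(371.4·45400) = -0.1958 mm
δ_CD = -34100·197/(547.4·45400) = -0.2703 mm
δ = Σδ_i = -0.4114 mm.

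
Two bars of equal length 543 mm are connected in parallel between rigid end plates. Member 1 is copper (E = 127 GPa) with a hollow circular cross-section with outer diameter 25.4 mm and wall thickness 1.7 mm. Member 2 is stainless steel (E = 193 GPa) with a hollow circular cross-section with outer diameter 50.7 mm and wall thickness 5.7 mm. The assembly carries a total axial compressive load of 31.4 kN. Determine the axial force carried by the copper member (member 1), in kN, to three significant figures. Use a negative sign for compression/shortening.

-2.94 kN

A_1 = 126.6 mm².
A_2 = 805.8 mm².
Equal strain + equilibrium ⇒ each member carries load in proportion to AE: A₁E₁ = 16070000 N, A₂E₂ = 155500000 N, ΣAE = 171600000 N.
F₁ = P·A₁E₁/ΣAE = -31400·16070000/171600000 = -2941 N.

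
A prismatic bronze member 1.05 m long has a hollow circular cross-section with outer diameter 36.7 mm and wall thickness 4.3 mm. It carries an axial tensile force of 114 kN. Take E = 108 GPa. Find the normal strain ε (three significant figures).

A = 437.7 mm².
σ = N/A = 260.5 MPa; ε = σ/E = 260.5/108000 = 2.412e-03.

0.00241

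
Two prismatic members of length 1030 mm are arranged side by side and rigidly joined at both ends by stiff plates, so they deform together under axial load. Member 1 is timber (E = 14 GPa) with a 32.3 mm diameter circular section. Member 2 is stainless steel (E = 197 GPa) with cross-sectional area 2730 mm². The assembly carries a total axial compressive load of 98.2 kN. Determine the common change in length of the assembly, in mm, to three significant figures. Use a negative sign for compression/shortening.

A_1 = 819.4 mm².
Equal strain + equilibrium ⇒ each member carries load in proportion to AE: A₁E₁ = 11470000 N, A₂E₂ = 537800000 N, ΣAE = 549300000 N.
δ = PL/ΣAE = -98200·1030/549300000 = -0.1841 mm.

-0.184 mm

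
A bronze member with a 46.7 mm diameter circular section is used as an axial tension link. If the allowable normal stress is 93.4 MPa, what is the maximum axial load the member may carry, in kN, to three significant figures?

160 kN

A = 1713 mm².
P_max = σ_allow · A = 93.4 · 1713 = 160000 N = 160 kN.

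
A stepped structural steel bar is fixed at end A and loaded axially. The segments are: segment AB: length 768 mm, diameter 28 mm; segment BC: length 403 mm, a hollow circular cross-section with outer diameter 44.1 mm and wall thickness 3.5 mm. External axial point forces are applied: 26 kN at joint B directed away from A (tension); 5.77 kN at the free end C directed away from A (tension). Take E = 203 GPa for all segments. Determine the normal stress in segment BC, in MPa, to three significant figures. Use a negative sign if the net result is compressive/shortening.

12.9 MPa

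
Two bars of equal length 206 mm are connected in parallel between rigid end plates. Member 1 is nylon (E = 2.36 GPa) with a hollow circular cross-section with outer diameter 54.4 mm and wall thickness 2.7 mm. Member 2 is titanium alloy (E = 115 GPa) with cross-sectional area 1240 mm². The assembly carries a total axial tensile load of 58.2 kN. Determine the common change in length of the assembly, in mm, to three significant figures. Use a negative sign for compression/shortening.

A_1 = 438.5 mm².
Equal strain + equilibrium ⇒ each member carries load in proportion to AE: A₁E₁ = 1035000 N, A₂E₂ = 142600000 N, ΣAE = 143600000 N.
δ = PL/ΣAE = 58200·206/143600000 = 0.08347 mm.

0.0835 mm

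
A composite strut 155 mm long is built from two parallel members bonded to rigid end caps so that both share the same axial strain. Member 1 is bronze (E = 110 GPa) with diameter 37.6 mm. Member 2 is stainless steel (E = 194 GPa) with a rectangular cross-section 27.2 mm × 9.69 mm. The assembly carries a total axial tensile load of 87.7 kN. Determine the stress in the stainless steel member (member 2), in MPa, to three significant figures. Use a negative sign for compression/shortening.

98.2 MPa

A_1 = 1110 mm².
A_2 = 263.6 mm².
Equal strain + equilibrium ⇒ each member carries load in proportion to AE: A₁E₁ = 122100000 N, A₂E₂ = 51130000 N, ΣAE = 173300000 N.
σ₂ = P·E₂/ΣAE = 87700·194000/173300000 = 98.19 MPa.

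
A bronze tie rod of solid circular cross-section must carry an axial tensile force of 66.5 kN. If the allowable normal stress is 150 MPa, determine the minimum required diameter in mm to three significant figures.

23.8 mm

Required area A ≥ P/σ_allow = 66500/150 = 443.3 mm².
For a solid circular section, d ≥ √(4A/π) = 23.76 mm.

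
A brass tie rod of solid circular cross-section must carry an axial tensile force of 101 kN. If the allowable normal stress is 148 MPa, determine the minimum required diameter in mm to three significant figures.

Required area A ≥ P/σ_allow = 101000/148 = 682.4 mm².
For a solid circular section, d ≥ √(4A/π) = 29.48 mm.

29.5 mm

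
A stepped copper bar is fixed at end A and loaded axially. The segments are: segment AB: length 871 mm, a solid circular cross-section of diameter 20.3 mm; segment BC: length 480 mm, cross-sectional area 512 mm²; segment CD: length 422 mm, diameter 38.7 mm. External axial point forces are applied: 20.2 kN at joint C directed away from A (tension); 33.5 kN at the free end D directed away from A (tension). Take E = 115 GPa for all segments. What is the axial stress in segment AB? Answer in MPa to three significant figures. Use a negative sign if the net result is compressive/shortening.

Internal axial forces (sectioning from the free end, tension +): N_CD = 33.5 kN, N_BC = 53.7 kN, N_AB = 53.7 kN.
A_AB = 323.7 mm².
σ_AB = N_AB/A_AB = 53700/323.7 = 165.9 MPa.

166 MPa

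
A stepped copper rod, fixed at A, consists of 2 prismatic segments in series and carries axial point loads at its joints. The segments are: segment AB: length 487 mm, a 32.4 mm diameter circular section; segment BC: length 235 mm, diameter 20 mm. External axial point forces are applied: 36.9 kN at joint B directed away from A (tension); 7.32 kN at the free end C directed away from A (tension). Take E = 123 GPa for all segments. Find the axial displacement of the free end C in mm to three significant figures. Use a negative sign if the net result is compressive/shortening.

0.257 mm

Internal axial forces (sectioning from the free end, tension +): N_BC = 7.32 kN, N_AB = 44.22 kN.
A_AB = 824.5 mm².
A_BC = 314.2 mm².
δ_AB = 44220·487/(824.5·123000) = 0.2124 mm
δ_BC = 7320·235/(314.2·123000) = 0.04452 mm
δ = Σδ_i = 0.2569 mm.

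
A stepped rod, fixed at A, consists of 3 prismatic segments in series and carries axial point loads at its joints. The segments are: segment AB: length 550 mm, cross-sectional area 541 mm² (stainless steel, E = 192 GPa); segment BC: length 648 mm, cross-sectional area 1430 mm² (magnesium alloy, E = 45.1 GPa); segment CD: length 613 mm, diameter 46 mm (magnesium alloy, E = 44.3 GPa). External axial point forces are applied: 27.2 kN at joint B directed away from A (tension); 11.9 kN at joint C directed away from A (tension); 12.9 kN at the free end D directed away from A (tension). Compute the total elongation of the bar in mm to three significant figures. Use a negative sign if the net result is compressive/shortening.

0.632 mm

Internal axial forces (sectioning from the free end, tension +): N_CD = 12.9 kN, N_BC = 24.8 kN, N_AB = 52 kN.
A_CD = 1662 mm².
δ_AB = 52000·550/(541·192000) = 0.2753 mm
δ_BC = 24800·648/(1430·45100) = 0.2492 mm
δ_CD = 12900·613/(1662·44300) = 0.1074 mm
δ = Σδ_i = 0.6319 mm.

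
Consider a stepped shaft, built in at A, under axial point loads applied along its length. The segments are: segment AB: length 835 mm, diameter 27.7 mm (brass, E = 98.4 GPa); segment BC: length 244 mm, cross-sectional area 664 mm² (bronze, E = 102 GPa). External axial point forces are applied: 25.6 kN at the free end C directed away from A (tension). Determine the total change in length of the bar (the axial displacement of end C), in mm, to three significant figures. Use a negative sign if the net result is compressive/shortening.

0.453 mm

Internal axial forces (sectioning from the free end, tension +): N_BC = 25.6 kN, N_AB = 25.6 kN.
A_AB = 602.6 mm².
δ_AB = 25600·835/(602.6·98400) = 0.3605 mm
δ_BC = 25600·244/(664·102000) = 0.09223 mm
δ = Σδ_i = 0.4527 mm.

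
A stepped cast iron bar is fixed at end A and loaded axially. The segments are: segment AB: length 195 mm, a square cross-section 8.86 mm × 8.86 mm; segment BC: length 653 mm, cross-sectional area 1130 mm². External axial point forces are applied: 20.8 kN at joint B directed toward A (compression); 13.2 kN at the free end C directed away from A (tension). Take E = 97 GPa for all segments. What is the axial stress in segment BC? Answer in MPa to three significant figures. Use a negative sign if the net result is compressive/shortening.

11.7 MPa

Internal axial forces (sectioning from the free end, tension +): N_BC = 13.2 kN, N_AB = -7.6 kN.
σ_BC = N_BC/A_BC = 13200/1130 = 11.68 MPa.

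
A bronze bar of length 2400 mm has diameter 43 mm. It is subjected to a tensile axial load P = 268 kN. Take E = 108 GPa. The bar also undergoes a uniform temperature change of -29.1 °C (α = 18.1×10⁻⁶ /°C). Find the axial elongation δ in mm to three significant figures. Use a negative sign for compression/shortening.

2.84 mm

A = 1452 mm².
δ_mech = NL/(AE) = 268000·2400/(1452·108000) = 4.101 mm.
δ_thermal = αLΔT = 18.1e-6·2400·-29.1 = -1.264 mm.
δ = δ_mech + δ_thermal = 2.837 mm.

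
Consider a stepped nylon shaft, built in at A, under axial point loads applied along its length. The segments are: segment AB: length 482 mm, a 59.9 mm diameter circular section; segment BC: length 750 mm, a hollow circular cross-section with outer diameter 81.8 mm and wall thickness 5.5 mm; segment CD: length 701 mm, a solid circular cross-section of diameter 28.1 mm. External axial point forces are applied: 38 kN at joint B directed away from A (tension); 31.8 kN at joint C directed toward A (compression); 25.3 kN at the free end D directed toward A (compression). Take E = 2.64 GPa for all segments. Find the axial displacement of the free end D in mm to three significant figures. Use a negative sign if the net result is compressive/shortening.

-24.4 mm

Internal axial forces (sectioning from the free end, tension +): N_CD = -25.3 kN, N_BC = -57.1 kN, N_AB = -19.1 kN.
A_AB = 2818 mm².
A_BC = 1318 mm².
A_CD = 620.2 mm².
δ_AB = -19100·482/(2818·2640) = -1.237 mm
δ_BC = -57100·750/(1318·2640) = -12.3 mm
δ_CD = -25300·701/(620.2·2640) = -10.83 mm
δ = Σδ_i = -24.37 mm.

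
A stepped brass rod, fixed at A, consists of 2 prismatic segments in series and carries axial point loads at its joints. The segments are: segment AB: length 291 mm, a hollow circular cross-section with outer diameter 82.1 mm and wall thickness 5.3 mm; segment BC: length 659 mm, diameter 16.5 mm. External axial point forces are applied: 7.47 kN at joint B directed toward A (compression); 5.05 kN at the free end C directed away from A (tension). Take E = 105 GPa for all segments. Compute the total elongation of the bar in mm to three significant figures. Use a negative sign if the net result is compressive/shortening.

0.143 mm

Internal axial forces (sectioning from the free end, tension +): N_BC = 5.05 kN, N_AB = -2.42 kN.
A_AB = 1279 mm².
A_BC = 213.8 mm².
δ_AB = -2420·291/(1279·105000) = -0.005245 mm
δ_BC = 5050·659/(213.8·105000) = 0.1482 mm
δ = Σδ_i = 0.143 mm.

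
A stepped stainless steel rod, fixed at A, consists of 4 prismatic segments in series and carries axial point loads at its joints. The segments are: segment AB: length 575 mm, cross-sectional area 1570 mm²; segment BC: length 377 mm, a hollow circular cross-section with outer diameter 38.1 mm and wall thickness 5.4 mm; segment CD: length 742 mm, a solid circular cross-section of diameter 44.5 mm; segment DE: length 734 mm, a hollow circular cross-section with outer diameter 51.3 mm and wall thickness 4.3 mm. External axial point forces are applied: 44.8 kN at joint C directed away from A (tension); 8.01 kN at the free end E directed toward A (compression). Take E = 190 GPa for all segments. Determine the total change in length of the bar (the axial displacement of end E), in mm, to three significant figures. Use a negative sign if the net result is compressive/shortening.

Internal axial forces (sectioning from the free end, tension +): N_DE = -8.01 kN, N_CD = -8.01 kN, N_BC = 36.79 kN, N_AB = 36.79 kN.
A_BC = 554.7 mm².
A_CD = 1555 mm².
A_DE = 634.9 mm².
δ_AB = 36790·575/(1570·190000) = 0.07092 mm
δ_BC = 36790·377/(554.7·190000) = 0.1316 mm
δ_CD = -8010·742/(1555·190000) = -0.02011 mm
δ_DE = -8010·734/(634.9·190000) = -0.04874 mm
δ = Σδ_i = 0.1337 mm.

0.134 mm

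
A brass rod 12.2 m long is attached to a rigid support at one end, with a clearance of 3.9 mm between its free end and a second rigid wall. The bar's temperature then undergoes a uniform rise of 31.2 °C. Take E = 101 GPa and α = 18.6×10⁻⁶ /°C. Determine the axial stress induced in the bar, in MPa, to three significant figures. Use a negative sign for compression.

-26.3 MPa

Free thermal expansion αLΔT = 18.6e-6 · 12200 · 31.2 = 7.08 mm.
The walls engage after the gap closes; constrained expansion = 7.08 − 3.9 = 3.18 mm.
The walls impose strain ε = −(3.18)/12200 = -2.6065e-04; σ = Eε = 101000 · -2.6065e-04 = -26.33 MPa.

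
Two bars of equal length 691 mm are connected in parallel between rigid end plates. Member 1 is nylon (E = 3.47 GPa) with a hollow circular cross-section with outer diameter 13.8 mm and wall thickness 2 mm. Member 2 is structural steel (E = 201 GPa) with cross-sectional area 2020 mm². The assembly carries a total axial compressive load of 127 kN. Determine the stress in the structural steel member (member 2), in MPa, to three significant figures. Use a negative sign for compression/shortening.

A_1 = 74.14 mm².
Equal strain + equilibrium ⇒ each member carries load in proportion to AE: A₁E₁ = 257300 N, A₂E₂ = 406000000 N, ΣAE = 406300000 N.
σ₂ = P·E₂/ΣAE = -127000·201000/406300000 = -62.83 MPa.

-62.8 MPa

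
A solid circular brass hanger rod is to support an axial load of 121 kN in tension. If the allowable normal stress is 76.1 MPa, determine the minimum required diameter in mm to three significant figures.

45.0 mm

Required area A ≥ P/σ_allow = 121000/76.1 = 1590 mm².
For a solid circular section, d ≥ √(4A/π) = 44.99 mm.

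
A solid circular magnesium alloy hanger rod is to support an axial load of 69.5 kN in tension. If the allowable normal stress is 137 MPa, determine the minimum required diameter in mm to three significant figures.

25.4 mm

Required area A ≥ P/σ_allow = 69500/137 = 507.3 mm².
For a solid circular section, d ≥ √(4A/π) = 25.41 mm.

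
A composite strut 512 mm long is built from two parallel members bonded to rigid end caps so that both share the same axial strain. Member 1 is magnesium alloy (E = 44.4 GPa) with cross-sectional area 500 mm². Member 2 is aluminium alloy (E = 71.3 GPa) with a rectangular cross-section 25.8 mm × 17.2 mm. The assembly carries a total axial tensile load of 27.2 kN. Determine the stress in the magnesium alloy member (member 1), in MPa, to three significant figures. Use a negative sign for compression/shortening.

A_2 = 443.8 mm².
Equal strain + equilibrium ⇒ each member carries load in proportion to AE: A₁E₁ = 22200000 N, A₂E₂ = 31640000 N, ΣAE = 53840000 N.
σ₁ = P·E₁/ΣAE = 27200·44400/53840000 = 22.43 MPa.

22.4 MPa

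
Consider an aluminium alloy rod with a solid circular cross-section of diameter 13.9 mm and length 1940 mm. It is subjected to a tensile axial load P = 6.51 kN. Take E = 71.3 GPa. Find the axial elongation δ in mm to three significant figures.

1.17 mm

A = 151.7 mm².
δ_mech = NL/(AE) = 6510·1940/(151.7·71300) = 1.167 mm.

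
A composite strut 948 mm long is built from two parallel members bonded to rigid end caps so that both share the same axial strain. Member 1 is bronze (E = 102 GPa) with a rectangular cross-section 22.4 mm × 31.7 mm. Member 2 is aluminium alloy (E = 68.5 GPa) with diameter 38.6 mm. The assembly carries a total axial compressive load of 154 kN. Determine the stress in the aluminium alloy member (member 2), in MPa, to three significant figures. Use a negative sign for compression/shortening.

-69.1 MPa

A_1 = 710.1 mm².
A_2 = 1170 mm².
Equal strain + equilibrium ⇒ each member carries load in proportion to AE: A₁E₁ = 72430000 N, A₂E₂ = 80160000 N, ΣAE = 152600000 N.
σ₂ = P·E₂/ΣAE = -154000·68500/152600000 = -69.13 MPa.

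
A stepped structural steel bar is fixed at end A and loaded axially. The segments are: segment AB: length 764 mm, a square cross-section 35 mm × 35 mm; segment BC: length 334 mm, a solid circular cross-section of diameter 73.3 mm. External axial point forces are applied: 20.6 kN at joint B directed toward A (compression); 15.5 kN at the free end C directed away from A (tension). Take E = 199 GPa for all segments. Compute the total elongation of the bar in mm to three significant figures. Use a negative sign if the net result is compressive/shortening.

Internal axial forces (sectioning from the free end, tension +): N_BC = 15.5 kN, N_AB = -5.1 kN.
A_AB = 1225 mm².
A_BC = 4220 mm².
δ_AB = -5100·764/(1225·199000) = -0.01598 mm
δ_BC = 15500·334/(4220·199000) = 0.006165 mm
δ = Σδ_i = -0.009819 mm.

-0.00982 mm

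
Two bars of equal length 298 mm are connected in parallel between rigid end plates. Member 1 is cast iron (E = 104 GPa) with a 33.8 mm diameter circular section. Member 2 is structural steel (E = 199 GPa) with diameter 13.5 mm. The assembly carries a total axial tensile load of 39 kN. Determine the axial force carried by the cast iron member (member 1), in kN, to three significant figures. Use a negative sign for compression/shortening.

29.9 kN

A_1 = 897.3 mm².
A_2 = 143.1 mm².
Equal strain + equilibrium ⇒ each member carries load in proportion to AE: A₁E₁ = 93320000 N, A₂E₂ = 28480000 N, ΣAE = 121800000 N.
F₁ = P·A₁E₁/ΣAE = 39000·93320000/121800000 = 29880 N.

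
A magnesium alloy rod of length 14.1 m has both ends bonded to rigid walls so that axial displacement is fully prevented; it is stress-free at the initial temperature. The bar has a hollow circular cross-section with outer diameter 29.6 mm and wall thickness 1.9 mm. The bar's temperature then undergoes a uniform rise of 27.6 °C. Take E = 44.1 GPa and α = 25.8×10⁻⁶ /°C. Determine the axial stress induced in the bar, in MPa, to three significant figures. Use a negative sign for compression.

Free thermal expansion αLΔT = 25.8e-6 · 14100 · 27.6 = 10.04 mm.
The walls impose strain ε = −(10.04)/14100 = -7.1208e-04; σ = Eε = 44100 · -7.1208e-04 = -31.4 MPa.

-31.4 MPa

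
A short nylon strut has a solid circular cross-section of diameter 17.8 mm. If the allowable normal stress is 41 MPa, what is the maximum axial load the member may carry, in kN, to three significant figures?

10.2 kN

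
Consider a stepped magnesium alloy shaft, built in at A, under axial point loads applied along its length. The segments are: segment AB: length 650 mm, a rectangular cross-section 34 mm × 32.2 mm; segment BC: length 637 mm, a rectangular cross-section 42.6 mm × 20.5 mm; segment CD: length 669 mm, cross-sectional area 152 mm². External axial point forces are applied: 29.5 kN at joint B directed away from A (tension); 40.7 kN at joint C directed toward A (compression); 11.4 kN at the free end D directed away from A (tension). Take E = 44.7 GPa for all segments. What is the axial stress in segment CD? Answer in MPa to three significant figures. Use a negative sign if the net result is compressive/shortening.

Internal axial forces (sectioning from the free end, tension +): N_CD = 11.4 kN, N_BC = -29.3 kN, N_AB = 0.2 kN.
σ_CD = N_CD/A_CD = 11400/152 = 75 MPa.

75.0 MPa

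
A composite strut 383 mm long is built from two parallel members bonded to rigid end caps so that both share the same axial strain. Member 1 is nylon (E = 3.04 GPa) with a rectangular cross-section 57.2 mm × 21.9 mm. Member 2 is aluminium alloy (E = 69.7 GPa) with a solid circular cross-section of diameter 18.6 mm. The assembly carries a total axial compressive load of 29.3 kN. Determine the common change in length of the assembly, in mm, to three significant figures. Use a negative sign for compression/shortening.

A_1 = 1253 mm².
A_2 = 271.7 mm².
Equal strain + equilibrium ⇒ each member carries load in proportion to AE: A₁E₁ = 3808000 N, A₂E₂ = 18940000 N, ΣAE = 22750000 N.
δ = PL/ΣAE = -29300·383/22750000 = -0.4933 mm.

-0.493 mm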